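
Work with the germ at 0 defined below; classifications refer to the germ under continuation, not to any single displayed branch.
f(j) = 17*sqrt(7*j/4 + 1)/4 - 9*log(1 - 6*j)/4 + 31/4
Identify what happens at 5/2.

There is no denominator, hence no pole anywhere.
Branch term log(1 - j/(1/6)): argument at 5/2 is -14, nonzero, so 5/2 is not its branch point (a point on a principal cut is still regular for the continued germ).
Branch term sqrt(1 - j/(-4/7)): argument at 5/2 is 43/8, nonzero, so 5/2 is not its branch point (a point on a principal cut is still regular for the continued germ).
So the germ continues analytically to 5/2.

The point is a regular point.


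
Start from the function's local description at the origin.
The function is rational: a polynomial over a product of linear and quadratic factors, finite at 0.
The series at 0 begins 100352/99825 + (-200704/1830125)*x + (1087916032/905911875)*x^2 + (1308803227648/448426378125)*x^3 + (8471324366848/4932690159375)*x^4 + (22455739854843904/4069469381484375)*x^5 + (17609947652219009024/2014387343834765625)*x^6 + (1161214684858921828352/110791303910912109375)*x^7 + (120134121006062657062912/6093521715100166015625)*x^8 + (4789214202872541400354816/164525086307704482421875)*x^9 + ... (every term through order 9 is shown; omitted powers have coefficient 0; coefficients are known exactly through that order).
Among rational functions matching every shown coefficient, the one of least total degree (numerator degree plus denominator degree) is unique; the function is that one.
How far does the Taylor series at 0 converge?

No rational of total degree below 8 reproduces all 10 coefficients; solving the [0/8] Pade equations on them gives f(x) = 4/(3*(x - 5/7)**2*(x**2 + 4*x/3 + 11/8)**3), whose expansion matches every shown term.
Denominator factor (x - 5/7)^2: pole of order 2 at 5/7, modulus 5/7.
Denominator factor (x**2 + 4*x/3 + 11/8)^3: discriminant -67/18, complex-conjugate roots (-2/3) + ((1/12)*sqrt(134))*i and (-2/3) - ((1/12)*sqrt(134))*i; poles of order 3, moduli (1/4)*sqrt(22) and (1/4)*sqrt(22).
The radius of convergence is the smallest modulus among the singular points: 5/7.

The radius of convergence is 5/7.


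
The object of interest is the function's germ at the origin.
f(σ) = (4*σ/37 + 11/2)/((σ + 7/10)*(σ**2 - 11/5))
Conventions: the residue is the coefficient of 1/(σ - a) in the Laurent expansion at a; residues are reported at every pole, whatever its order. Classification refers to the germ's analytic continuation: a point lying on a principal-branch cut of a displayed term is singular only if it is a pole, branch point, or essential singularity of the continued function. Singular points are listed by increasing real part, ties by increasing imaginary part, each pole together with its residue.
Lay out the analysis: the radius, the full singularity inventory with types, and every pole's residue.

Radius of convergence at 0: 7/10.
At -(1/5)*sqrt(55): a pole of order 1; residue 1115/703 + (135/1406)*sqrt(55).
At -7/10: a pole of order 1; residue -2230/703.
At (1/5)*sqrt(55): a pole of order 1; residue 1115/703 - (135/1406)*sqrt(55).

Denominator factor (σ + 7/10): pole of order 1 at -7/10, modulus 7/10.
Denominator factor (σ**2 - 11/5): discriminant 44/5, real irrational roots (1/5)*sqrt(55) and -(1/5)*sqrt(55); poles of order 1, moduli (1/5)*sqrt(55) and (1/5)*sqrt(55).
The radius of convergence is the smallest modulus among the singular points: 7/10.
The factor σ**2 - 11/5 splits as (σ - a)(σ - a') with a = -(1/5)*sqrt(55), a' = (1/5)*sqrt(55). At the order-1 pole a set g(σ) = (σ - a)*f(σ) = [(4*σ/37 + 11/2)/(σ + 7/10)] / (σ - a').
Simple pole: residue = g(a) at a = -(1/5)*sqrt(55), which is 1115/703 + (135/1406)*sqrt(55).
At the order-1 pole -7/10 set g(σ) = (σ - (-7/10))*f(σ) = (4*σ/37 + 11/2)/(σ**2 - 11/5).
Simple pole: residue = g(a) at a = -7/10, which is -2230/703.
The factor σ**2 - 11/5 splits as (σ - a)(σ - a') with a = (1/5)*sqrt(55), a' = -(1/5)*sqrt(55). At the order-1 pole a set g(σ) = (σ - a)*f(σ) = [(4*σ/37 + 11/2)/(σ + 7/10)] / (σ - a').
Simple pole: residue = g(a) at a = (1/5)*sqrt(55), which is 1115/703 - (135/1406)*sqrt(55).
List the singular points by increasing real part (a conjugate pair: the negative imaginary part first).


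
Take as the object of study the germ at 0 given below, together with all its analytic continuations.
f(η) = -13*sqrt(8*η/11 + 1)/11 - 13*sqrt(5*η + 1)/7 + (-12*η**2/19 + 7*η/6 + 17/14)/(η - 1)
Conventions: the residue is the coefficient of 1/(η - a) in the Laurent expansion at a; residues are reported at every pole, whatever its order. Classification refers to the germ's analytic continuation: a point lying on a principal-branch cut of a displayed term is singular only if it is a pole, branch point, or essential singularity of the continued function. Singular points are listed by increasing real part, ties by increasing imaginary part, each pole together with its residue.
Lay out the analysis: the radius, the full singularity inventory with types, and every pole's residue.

Denominator factor (η - 1): pole of order 1 at 1, modulus 1.
Branch term (-13/7)*sqrt(1 - η/(-1/5)): its argument vanishes at η = -1/5, a square-root branch point, modulus 1/5.
Branch term (-13/11)*sqrt(1 - η/(-11/8)): its argument vanishes at η = -11/8, a square-root branch point, modulus 11/8.
The radius of convergence is the smallest modulus among the singular points: 1/5.
The branch terms are analytic at 1 and contribute nothing to the residue; only the rational part matters.
At the order-1 pole 1 set g(η) = (η - (1))*(rational part) = -12*η**2/19 + 7*η/6 + 17/14.
Simple pole: residue = g(a) at a = 1, which is 698/399.
List the singular points by increasing real part (a conjugate pair: the negative imaginary part first).

Radius of convergence at 0: 1/5.
At -11/8: an algebraic (square-root) branch point.
At -1/5: an algebraic (square-root) branch point.
At 1: a pole of order 1; residue 698/399.


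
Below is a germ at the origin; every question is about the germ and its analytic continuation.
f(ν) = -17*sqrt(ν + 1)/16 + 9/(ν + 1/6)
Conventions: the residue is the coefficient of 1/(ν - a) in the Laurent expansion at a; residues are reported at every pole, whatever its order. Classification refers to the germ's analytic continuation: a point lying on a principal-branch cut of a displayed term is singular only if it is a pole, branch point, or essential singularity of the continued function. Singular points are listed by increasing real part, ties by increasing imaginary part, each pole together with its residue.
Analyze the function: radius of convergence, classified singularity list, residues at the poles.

Radius of convergence at 0: 1/6.
At -1: an algebraic (square-root) branch point.
At -1/6: a pole of order 1; residue 9.

Denominator factor (ν + 1/6): pole of order 1 at -1/6, modulus 1/6.
Branch term (-17/16)*sqrt(1 - ν/(-1)): its argument vanishes at ν = -1, a square-root branch point, modulus 1.
The radius of convergence is the smallest modulus among the singular points: 1/6.
The branch term is analytic at -1/6 and contributes nothing to the residue; only the rational part matters.
At the order-1 pole -1/6 set g(ν) = (ν - (-1/6))*(rational part) = 9.
Simple pole: residue = g(a) at a = -1/6, which is 9.
List the singular points by increasing real part (a conjugate pair: the negative imaginary part first).


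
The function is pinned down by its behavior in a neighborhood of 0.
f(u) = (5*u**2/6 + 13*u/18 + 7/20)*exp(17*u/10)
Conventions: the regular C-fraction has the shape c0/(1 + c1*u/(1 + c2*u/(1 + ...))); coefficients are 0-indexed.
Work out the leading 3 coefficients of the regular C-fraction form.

Taylor coefficients (expand at 0): a_0 = 7/20, a_1 = 2371/1800, a_2 = 92407/36000.
c0 = a_0 = 7/20. Peel one level at a time: if S = 1 + c*u/S' with S'(0) = 1, then c is the u-coefficient of S and S' = c*u/(S - 1).
S_1 = c0/f = 1 + (-2371/630)*u + (5421641/793800)*u^2 + ...; c1 = -2371/630.
S_2 = c1*u/(S_1 - 1) = 1 + (5421641/2987460)*u + ...; c2 = 5421641/2987460.

The regular C-fraction coefficients are [7/20, -2371/630, 5421641/2987460].


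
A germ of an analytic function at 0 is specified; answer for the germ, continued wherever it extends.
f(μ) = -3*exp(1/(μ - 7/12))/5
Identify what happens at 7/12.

The point is an essential singularity.

The exponent 1/(μ - (7/12)) has a pole at 7/12, so exp(1/(μ - (7/12))) takes every nonzero value near it: an essential singularity (not a pole of any order).


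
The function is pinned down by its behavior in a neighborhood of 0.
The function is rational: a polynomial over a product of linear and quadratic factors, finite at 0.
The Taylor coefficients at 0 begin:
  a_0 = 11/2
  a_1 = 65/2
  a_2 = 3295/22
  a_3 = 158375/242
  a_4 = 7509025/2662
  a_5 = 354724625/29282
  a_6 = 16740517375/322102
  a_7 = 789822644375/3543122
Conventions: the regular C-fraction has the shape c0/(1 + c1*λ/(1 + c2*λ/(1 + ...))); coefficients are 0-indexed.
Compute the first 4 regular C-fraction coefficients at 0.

Taylor coefficients (read off): a_0 = 11/2, a_1 = 65/2, a_2 = 3295/22, a_3 = 158375/242.
c0 = a_0 = 11/2. Peel one level at a time: if S = 1 + c*λ/S' with S'(0) = 1, then c is the λ-coefficient of S and S' = c*λ/(S - 1).
S_1 = c0/f = 1 + (-65/11)*λ + (930/121)*λ^2 + ...; c1 = -65/11.
S_2 = c1*λ/(S_1 - 1) = 1 + (186/143)*λ + (186/169)*λ^2 + ...; c2 = 186/143.
S_3 = c2*λ/(S_2 - 1) = 1 + (-11/13)*λ + ...; c3 = -11/13.

The regular C-fraction coefficients are [11/2, -65/11, 186/143, -11/13].


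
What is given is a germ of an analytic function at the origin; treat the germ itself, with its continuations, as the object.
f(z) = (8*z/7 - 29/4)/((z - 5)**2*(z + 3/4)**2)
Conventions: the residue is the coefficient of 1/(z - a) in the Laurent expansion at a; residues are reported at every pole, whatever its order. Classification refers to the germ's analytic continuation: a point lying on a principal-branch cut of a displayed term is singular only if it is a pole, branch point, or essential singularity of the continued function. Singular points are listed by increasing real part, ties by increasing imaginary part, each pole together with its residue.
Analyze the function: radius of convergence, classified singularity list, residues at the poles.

Denominator factor (z - 5)^2: pole of order 2 at 5, modulus 5.
Denominator factor (z + 3/4)^2: pole of order 2 at -3/4, modulus 3/4.
The radius of convergence is the smallest modulus among the singular points: 3/4.
At the order-2 pole -3/4 set g(z) = (z - (-3/4))^2*f(z) = (8*z/7 - 29/4)/(z - 5)**2.
Order-2 pole: residue = g'(a); g'(-3/4) = -4320/85169, so the residue is -4320/85169.
At the order-2 pole 5 set g(z) = (z - (5))^2*f(z) = (8*z/7 - 29/4)/(z + 3/4)**2.
Order-2 pole: residue = g'(a); g'(5) = 4320/85169, so the residue is 4320/85169.
List the singular points by increasing real part (a conjugate pair: the negative imaginary part first).

Radius of convergence at 0: 3/4.
At -3/4: a pole of order 2; residue -4320/85169.
At 5: a pole of order 2; residue 4320/85169.


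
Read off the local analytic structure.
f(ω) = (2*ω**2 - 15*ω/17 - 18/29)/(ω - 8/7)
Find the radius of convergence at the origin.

The radius of convergence is 8/7.

Denominator factor (ω - 8/7): pole of order 1 at 8/7, modulus 8/7.
The radius of convergence is the smallest modulus among the singular points: 8/7.


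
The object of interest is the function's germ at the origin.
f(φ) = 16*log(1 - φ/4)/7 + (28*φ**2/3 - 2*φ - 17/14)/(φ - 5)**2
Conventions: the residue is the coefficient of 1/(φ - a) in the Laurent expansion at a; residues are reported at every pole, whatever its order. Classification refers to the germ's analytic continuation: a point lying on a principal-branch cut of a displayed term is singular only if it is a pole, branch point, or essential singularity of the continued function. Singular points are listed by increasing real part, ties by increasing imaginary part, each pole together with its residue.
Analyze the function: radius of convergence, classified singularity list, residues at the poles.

Denominator factor (φ - 5)^2: pole of order 2 at 5, modulus 5.
Branch term (16/7)*log(1 - φ/(4)): its argument vanishes at φ = 4, a logarithmic branch point, modulus 4.
The radius of convergence is the smallest modulus among the singular points: 4.
The branch term is analytic at 5 and contributes nothing to the residue; only the rational part matters.
At the order-2 pole 5 set g(φ) = (φ - (5))^2*(rational part) = 28*φ**2/3 - 2*φ - 17/14.
Order-2 pole: residue = g'(a); g'(5) = 274/3, so the residue is 274/3.
List the singular points by increasing real part (a conjugate pair: the negative imaginary part first).

Radius of convergence at 0: 4.
At 4: a logarithmic branch point.
At 5: a pole of order 2; residue 274/3.


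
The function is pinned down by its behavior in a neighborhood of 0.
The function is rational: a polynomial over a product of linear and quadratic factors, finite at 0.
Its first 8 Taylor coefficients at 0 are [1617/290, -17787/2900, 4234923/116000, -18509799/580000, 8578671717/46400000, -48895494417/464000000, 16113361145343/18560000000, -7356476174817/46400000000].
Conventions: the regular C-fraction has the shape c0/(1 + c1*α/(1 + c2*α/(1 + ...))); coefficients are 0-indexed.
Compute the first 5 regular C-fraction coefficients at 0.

Taylor coefficients (read off): a_0 = 1617/290, a_1 = -17787/2900, a_2 = 4234923/116000, a_3 = -18509799/580000, a_4 = 8578671717/46400000.
c0 = a_0 = 1617/290. Peel one level at a time: if S = 1 + c*α/S' with S'(0) = 1, then c is the α-coefficient of S and S' = c*α/(S - 1).
S_1 = c0/f = 1 + (11/10)*α + (-427/80)*α^2 + ...; c1 = 11/10.
S_2 = c1*α/(S_1 - 1) = 1 + (427/88)*α + (234073/7744)*α^2 + ...; c2 = 427/88.
S_3 = c2*α/(S_2 - 1) = 1 + (-33439/5368)*α + (7056/3721)*α^2 + ...; c3 = -33439/5368.
S_4 = c3*α/(S_3 - 1) = 1 + (88704/291397)*α + ...; c4 = 88704/291397.

The regular C-fraction coefficients are [1617/290, 11/10, 427/88, -33439/5368, 88704/291397].


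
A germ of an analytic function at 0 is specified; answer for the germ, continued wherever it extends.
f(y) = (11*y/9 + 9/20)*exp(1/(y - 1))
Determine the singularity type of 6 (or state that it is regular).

The point is a regular point.

There is no denominator, hence no pole anywhere.
The essential point of exp(1/(y - (1))) is 1, not 6.
So the germ continues analytically to 6.


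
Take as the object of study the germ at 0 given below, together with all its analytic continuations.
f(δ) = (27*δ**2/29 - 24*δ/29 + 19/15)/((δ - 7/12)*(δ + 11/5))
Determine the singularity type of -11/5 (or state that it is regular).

The point is a pole of order 1.

The denominator factor δ + 11/5 vanishes at -11/5 and appears to the power 1; the numerator there equals 16516/2175, nonzero, and no other factor vanishes.
Hence a pole whose order is the multiplicity, 1.


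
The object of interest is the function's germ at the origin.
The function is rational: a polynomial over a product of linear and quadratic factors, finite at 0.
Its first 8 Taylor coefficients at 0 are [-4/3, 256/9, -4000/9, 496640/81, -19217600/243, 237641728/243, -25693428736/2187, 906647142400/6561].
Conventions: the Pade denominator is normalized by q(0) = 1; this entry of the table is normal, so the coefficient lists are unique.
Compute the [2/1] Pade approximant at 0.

Taylor coefficients needed (read off): a_0 = -4/3, a_1 = 256/9, a_2 = -4000/9, a_3 = 496640/81.
Write the denominator as Q(w) = 1 + q1*w. Requiring Q*f - P = O(w^4) with deg P <= 2 kills the coefficients of w^3..w^3 in Q*f:
  w^3: a_3 + q1*a_2 = 0, i.e. 496640/81 + (-4000/9)*q1 = 0.
Solving this linear system: q1 = 3104/225.
The numerator is Q*f truncated at degree 2: P0 = a_0 = -4/3; P1 = a_1 + q1*a_0 = 6784/675; P2 = a_2 + q1*a_1 = -105376/2025.

The Pade approximant has numerator coefficients [-4/3, 6784/675, -105376/2025]; denominator coefficients [1, 3104/225].


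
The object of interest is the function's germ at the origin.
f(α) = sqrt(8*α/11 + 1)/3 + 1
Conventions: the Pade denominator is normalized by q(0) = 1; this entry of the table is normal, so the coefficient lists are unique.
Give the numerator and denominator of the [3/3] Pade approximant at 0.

Taylor coefficients needed (expand at 0): a_0 = 4/3, a_1 = 4/33, a_2 = -8/363, a_3 = 32/3993, a_4 = -160/43923, a_5 = 896/483153, a_6 = -1792/1771561.
Write the denominator as Q(α) = 1 + q1*α + q2*α^2 + q3*α^3. Requiring Q*f - P = O(α^7) with deg P <= 3 kills the coefficients of α^4..α^6 in Q*f:
  α^4: a_4 + q1*a_3 + q2*a_2 + q3*a_1 = 0, i.e. -160/43923 + (32/3993)*q1 + (-8/363)*q2 + (4/33)*q3 = 0.
  α^5: a_5 + q1*a_4 + q2*a_3 + q3*a_2 = 0, i.e. 896/483153 + (-160/43923)*q1 + (32/3993)*q2 + (-8/363)*q3 = 0.
  α^6: a_6 + q1*a_5 + q2*a_4 + q3*a_3 = 0, i.e. -1792/1771561 + (896/483153)*q1 + (-160/43923)*q2 + (32/3993)*q3 = 0.
Solving this linear system: q1 = 10/11, q2 = 24/121, q3 = 8/1331.
The numerator is Q*f truncated at degree 3: P0 = a_0 = 4/3; P1 = a_1 + q1*a_0 = 4/3; P2 = a_2 + q1*a_1 + q2*a_0 = 128/363; P3 = a_3 + q1*a_2 + q2*a_1 + q3*a_0 = 80/3993.

The Pade approximant has numerator coefficients [4/3, 4/3, 128/363, 80/3993]; denominator coefficients [1, 10/11, 24/121, 8/1331].


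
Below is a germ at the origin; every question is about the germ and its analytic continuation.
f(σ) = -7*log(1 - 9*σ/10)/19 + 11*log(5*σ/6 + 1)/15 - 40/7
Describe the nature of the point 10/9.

The point is a logarithmic branch point.

The term (-7/19)*log(1 - σ/(10/9)) has argument 1 - 10/9/(10/9) = 0 at 10/9: a logarithmic (infinitely-sheeted) branch point; the remaining terms are analytic or single-valued there.


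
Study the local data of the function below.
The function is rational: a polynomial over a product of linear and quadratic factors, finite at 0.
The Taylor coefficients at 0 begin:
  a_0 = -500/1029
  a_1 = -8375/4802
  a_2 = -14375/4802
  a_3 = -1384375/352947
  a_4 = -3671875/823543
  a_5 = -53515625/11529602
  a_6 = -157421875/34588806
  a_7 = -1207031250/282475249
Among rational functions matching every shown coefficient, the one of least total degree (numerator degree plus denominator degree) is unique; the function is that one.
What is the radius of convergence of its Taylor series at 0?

The radius of convergence is 7/5.

No rational of total degree below 4 reproduces all 8 coefficients; solving the [1/3] Pade equations on them gives f(ψ) = (27*ψ/14 + 4/3)/(ψ - 7/5)**3, whose expansion matches every shown term.
Denominator factor (ψ - 7/5)^3: pole of order 3 at 7/5, modulus 7/5.
The radius of convergence is the smallest modulus among the singular points: 7/5.


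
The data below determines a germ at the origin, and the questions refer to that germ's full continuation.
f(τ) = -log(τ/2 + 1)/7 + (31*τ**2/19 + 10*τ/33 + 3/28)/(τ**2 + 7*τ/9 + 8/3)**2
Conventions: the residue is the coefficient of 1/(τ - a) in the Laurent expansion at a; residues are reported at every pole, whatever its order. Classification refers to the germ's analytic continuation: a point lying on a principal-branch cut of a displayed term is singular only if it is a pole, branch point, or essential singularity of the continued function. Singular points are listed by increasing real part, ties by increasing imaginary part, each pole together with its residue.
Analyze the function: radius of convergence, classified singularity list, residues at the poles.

Radius of convergence at 0: (2/3)*sqrt(6).
At -2: a logarithmic branch point.
At (-7/18) - ((1/18)*sqrt(815))*i: a pole of order 2; residue ((3703131/388704470)*sqrt(815))*i.
At (-7/18) + ((1/18)*sqrt(815))*i: a pole of order 2; residue -((3703131/388704470)*sqrt(815))*i.


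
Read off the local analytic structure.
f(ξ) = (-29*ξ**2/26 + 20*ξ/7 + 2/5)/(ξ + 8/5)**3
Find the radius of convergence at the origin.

The radius of convergence is 8/5.

Denominator factor (ξ + 8/5)^3: pole of order 3 at -8/5, modulus 8/5.
The radius of convergence is the smallest modulus among the singular points: 8/5.


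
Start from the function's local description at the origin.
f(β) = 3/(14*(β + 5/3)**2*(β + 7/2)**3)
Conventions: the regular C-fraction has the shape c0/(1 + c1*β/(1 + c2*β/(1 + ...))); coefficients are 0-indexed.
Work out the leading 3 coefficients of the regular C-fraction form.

Taylor coefficients (expand at 0): a_0 = 108/60025, a_1 = -7776/2100875, a_2 = 343764/73530625.
c0 = a_0 = 108/60025. Peel one level at a time: if S = 1 + c*β/S' with S'(0) = 1, then c is the β-coefficient of S and S' = c*β/(S - 1).
S_1 = c0/f = 1 + (72/35)*β + (2001/1225)*β^2 + ...; c1 = 72/35.
S_2 = c1*β/(S_1 - 1) = 1 + (-667/840)*β + ...; c2 = -667/840.

The regular C-fraction coefficients are [108/60025, 72/35, -667/840].


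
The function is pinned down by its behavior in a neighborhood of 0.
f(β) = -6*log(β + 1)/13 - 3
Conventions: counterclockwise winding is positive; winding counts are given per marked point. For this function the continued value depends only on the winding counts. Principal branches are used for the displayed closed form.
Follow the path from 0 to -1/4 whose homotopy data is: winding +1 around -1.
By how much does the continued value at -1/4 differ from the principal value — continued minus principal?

Continued minus principal equals -(12/13)*pi*i.

The rational part is single-valued and drops out of the difference; each branch term changes only by its own monodromy.
(-6/13)*log(1 - β/(-1)): each positive loop around -1 adds 2*pi*i to the log, so winding +1 contributes (-6/13)*(1)*2*pi*i = -(12/13)*pi*i.
Summing the contributions at β = -1/4 gives -(12/13)*pi*i.


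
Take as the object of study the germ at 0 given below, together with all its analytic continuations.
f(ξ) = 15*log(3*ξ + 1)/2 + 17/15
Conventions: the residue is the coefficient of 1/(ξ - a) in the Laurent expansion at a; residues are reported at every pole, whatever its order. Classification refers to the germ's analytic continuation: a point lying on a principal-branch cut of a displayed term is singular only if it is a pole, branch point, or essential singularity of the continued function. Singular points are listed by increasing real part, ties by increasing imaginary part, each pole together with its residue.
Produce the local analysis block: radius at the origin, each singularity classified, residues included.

Radius of convergence at 0: 1/3.
At -1/3: a logarithmic branch point.

Branch term (15/2)*log(1 - ξ/(-1/3)): its argument vanishes at ξ = -1/3, a logarithmic branch point, modulus 1/3.
The radius of convergence is the smallest modulus among the singular points: 1/3.


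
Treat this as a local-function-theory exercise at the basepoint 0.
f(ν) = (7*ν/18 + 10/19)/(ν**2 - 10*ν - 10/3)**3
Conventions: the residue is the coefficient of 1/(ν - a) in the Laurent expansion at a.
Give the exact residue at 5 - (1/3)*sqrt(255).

The residue is -(507/74677600)*sqrt(255).

The factor ν**2 - 10*ν - 10/3 splits as (ν - a)(ν - a') with a = 5 - (1/3)*sqrt(255), a' = 5 + (1/3)*sqrt(255). At the order-3 pole a set g(ν) = (ν - a)^3*f(ν) = [7*ν/18 + 10/19] / (ν - a')^3.
Order-3 pole: residue = g''(a)/2; g''(5 - (1/3)*sqrt(255)) = -(507/37338800)*sqrt(255), so the residue is -(507/74677600)*sqrt(255).


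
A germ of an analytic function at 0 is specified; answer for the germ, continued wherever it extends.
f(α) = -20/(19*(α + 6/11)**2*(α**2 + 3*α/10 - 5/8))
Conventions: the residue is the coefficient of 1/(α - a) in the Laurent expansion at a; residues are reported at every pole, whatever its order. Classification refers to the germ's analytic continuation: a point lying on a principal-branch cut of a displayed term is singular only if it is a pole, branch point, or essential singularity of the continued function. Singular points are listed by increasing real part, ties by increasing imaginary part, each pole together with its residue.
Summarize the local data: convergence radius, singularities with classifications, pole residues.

Radius of convergence at 0: 6/11.
At -3/20 - (1/20)*sqrt(259): a pole of order 1; residue 185275200/107352451 + (3766294400/27804284809)*sqrt(259).
At -6/11: a pole of order 2; residue -370550400/107352451.
At -3/20 + (1/20)*sqrt(259): a pole of order 1; residue 185275200/107352451 - (3766294400/27804284809)*sqrt(259).


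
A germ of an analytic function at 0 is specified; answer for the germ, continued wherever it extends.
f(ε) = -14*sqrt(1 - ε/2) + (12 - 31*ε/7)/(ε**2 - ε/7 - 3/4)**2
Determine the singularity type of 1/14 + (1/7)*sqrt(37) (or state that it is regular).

The point is a pole of order 2.

The denominator factor ε**2 - ε/7 - 3/4 vanishes at 1/14 + (1/7)*sqrt(37) and appears to the power 2; the numerator there equals 1145/98 - (31/49)*sqrt(37), nonzero, and no other factor vanishes.
The branch terms are analytic at this point.
Hence a pole whose order is the multiplicity, 2.


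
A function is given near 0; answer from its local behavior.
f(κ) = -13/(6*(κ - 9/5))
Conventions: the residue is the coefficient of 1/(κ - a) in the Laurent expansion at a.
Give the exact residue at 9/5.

At the order-1 pole 9/5 set g(κ) = (κ - (9/5))*f(κ) = -13/6.
Simple pole: residue = g(a) at a = 9/5, which is -13/6.

The residue is -13/6.


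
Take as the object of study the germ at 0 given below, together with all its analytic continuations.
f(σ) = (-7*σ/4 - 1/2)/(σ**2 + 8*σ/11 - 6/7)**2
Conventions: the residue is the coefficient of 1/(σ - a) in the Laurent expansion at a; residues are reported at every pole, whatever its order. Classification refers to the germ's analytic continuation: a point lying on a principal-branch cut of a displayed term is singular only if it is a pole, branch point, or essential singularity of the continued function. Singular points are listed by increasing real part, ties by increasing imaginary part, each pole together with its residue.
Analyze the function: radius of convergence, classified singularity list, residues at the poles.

Denominator factor (σ**2 + 8*σ/11 - 6/7)^2: discriminant 3352/847, real irrational roots -4/11 + (1/77)*sqrt(5866) and -4/11 - (1/77)*sqrt(5866); poles of order 2, moduli -4/11 + (1/77)*sqrt(5866) and 4/11 + (1/77)*sqrt(5866).
The radius of convergence is the smallest modulus among the singular points: -4/11 + (1/77)*sqrt(5866).
The factor σ**2 + 8*σ/11 - 6/7 splits as (σ - a)(σ - a') with a = -4/11 - (1/77)*sqrt(5866), a' = -4/11 + (1/77)*sqrt(5866). At the order-2 pole a set g(σ) = (σ - a)^2*f(σ) = [-7*σ/4 - 1/2] / (σ - a')^2.
Order-2 pole: residue = g'(a); g'(-4/11 - (1/77)*sqrt(5866)) = (2541/5617952)*sqrt(5866), so the residue is (2541/5617952)*sqrt(5866).
The factor σ**2 + 8*σ/11 - 6/7 splits as (σ - a)(σ - a') with a = -4/11 + (1/77)*sqrt(5866), a' = -4/11 - (1/77)*sqrt(5866). At the order-2 pole a set g(σ) = (σ - a)^2*f(σ) = [-7*σ/4 - 1/2] / (σ - a')^2.
Order-2 pole: residue = g'(a); g'(-4/11 + (1/77)*sqrt(5866)) = -(2541/5617952)*sqrt(5866), so the residue is -(2541/5617952)*sqrt(5866).
List the singular points by increasing real part (a conjugate pair: the negative imaginary part first).

Radius of convergence at 0: -4/11 + (1/77)*sqrt(5866).
At -4/11 - (1/77)*sqrt(5866): a pole of order 2; residue (2541/5617952)*sqrt(5866).
At -4/11 + (1/77)*sqrt(5866): a pole of order 2; residue -(2541/5617952)*sqrt(5866).


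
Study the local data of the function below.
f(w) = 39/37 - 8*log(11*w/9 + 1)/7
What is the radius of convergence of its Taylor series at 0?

Branch term (-8/7)*log(1 - w/(-9/11)): its argument vanishes at w = -9/11, a logarithmic branch point, modulus 9/11.
The radius of convergence is the smallest modulus among the singular points: 9/11.

The radius of convergence is 9/11.


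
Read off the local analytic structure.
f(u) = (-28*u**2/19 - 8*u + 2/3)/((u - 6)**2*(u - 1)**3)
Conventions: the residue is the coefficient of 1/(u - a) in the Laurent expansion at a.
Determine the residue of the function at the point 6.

At the order-2 pole 6 set g(u) = (u - (6))^2*f(u) = (-28*u**2/19 - 8*u + 2/3)/(u - 1)**3.
Order-2 pole: residue = g'(a); g'(6) = 3282/11875, so the residue is 3282/11875.

The residue is 3282/11875.


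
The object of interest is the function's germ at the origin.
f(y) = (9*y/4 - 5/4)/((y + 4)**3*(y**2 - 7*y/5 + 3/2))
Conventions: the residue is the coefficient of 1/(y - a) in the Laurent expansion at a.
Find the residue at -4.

The residue is -180350/12326391.

At the order-3 pole -4 set g(y) = (y - (-4))^3*f(y) = (9*y/4 - 5/4)/(y**2 - 7*y/5 + 3/2).
Order-3 pole: residue = g''(a)/2; g''(-4) = -360700/12326391, so the residue is -180350/12326391.


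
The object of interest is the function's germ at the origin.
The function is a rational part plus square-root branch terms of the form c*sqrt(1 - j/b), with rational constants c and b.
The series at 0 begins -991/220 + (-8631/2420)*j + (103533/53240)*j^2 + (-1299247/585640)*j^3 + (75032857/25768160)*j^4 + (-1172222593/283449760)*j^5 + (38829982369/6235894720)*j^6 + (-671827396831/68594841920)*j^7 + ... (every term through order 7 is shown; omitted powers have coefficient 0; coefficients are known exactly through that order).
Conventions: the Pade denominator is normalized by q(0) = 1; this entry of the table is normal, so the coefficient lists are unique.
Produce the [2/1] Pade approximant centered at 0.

Taylor coefficients needed (read off): a_0 = -991/220, a_1 = -8631/2420, a_2 = 103533/53240, a_3 = -1299247/585640.
Write the denominator as Q(j) = 1 + q1*j. Requiring Q*f - P = O(j^4) with deg P <= 2 kills the coefficients of j^3..j^3 in Q*f:
  j^3: a_3 + q1*a_2 = 0, i.e. -1299247/585640 + (103533/53240)*q1 = 0.
Solving this linear system: q1 = 1299247/1138863.
The numerator is Q*f truncated at degree 2: P0 = a_0 = -991/220; P1 = a_1 + q1*a_0 = -9914305/1138863; P2 = a_2 + q1*a_1 = -6450975/3036968.

The Pade approximant has numerator coefficients [-991/220, -9914305/1138863, -6450975/3036968]; denominator coefficients [1, 1299247/1138863].


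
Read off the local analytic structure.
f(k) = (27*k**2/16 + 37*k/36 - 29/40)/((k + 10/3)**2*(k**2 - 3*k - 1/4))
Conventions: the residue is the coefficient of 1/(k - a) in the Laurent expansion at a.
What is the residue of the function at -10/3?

At the order-2 pole -10/3 set g(k) = (k - (-10/3))^2*f(k) = (27*k**2/16 + 37*k/36 - 29/40)/(k**2 - 3*k - 1/4).
Order-2 pole: residue = g'(a); g'(-10/3) = -467354/2820005, so the residue is -467354/2820005.

The residue is -467354/2820005.


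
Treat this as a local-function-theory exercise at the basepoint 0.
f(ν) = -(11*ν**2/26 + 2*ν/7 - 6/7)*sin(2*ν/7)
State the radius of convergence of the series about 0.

The radius of convergence is infinite.

The factor -sin(2*ν/7) is entire and contributes no finite singular point.
The polynomial part has no poles.
No finite singular points: the Taylor series at 0 converges everywhere.


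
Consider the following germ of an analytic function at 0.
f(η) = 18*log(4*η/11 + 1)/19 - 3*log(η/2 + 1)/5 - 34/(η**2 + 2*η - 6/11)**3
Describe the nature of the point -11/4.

The point is a logarithmic branch point.

The term (18/19)*log(1 - η/(-11/4)) has argument 1 - -11/4/(-11/4) = 0 at -11/4: a logarithmic (infinitely-sheeted) branch point; the remaining terms are analytic or single-valued there.


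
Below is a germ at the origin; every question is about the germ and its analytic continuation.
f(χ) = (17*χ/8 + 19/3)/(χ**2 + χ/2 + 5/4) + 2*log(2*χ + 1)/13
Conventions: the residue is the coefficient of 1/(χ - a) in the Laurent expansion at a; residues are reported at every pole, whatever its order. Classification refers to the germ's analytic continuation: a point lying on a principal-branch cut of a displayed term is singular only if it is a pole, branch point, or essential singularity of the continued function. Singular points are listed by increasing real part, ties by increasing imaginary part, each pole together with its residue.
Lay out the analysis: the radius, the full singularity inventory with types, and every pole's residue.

Denominator factor (χ**2 + χ/2 + 5/4): discriminant -19/4, complex-conjugate roots (-1/4) + ((1/4)*sqrt(19))*i and (-1/4) - ((1/4)*sqrt(19))*i; poles of order 1, moduli (1/2)*sqrt(5) and (1/2)*sqrt(5).
Branch term (2/13)*log(1 - χ/(-1/2)): its argument vanishes at χ = -1/2, a logarithmic branch point, modulus 1/2.
The radius of convergence is the smallest modulus among the singular points: 1/2.
The branch term is analytic at (-1/4) - ((1/4)*sqrt(19))*i and contributes nothing to the residue; only the rational part matters.
The factor χ**2 + χ/2 + 5/4 splits as (χ - a)(χ - a') with a = (-1/4) - ((1/4)*sqrt(19))*i, a' = (-1/4) + ((1/4)*sqrt(19))*i. At the order-1 pole a set g(χ) = (χ - a)*(rational part) = [17*χ/8 + 19/3] / (χ - a').
Simple pole: residue = g(a) at a = (-1/4) - ((1/4)*sqrt(19))*i, which is (17/16) + ((557/912)*sqrt(19))*i.
The branch term is analytic at (-1/4) + ((1/4)*sqrt(19))*i and contributes nothing to the residue; only the rational part matters.
The factor χ**2 + χ/2 + 5/4 splits as (χ - a)(χ - a') with a = (-1/4) + ((1/4)*sqrt(19))*i, a' = (-1/4) - ((1/4)*sqrt(19))*i. At the order-1 pole a set g(χ) = (χ - a)*(rational part) = [17*χ/8 + 19/3] / (χ - a').
Simple pole: residue = g(a) at a = (-1/4) + ((1/4)*sqrt(19))*i, which is (17/16) - ((557/912)*sqrt(19))*i.
List the singular points by increasing real part (a conjugate pair: the negative imaginary part first).

Radius of convergence at 0: 1/2.
At -1/2: a logarithmic branch point.
At (-1/4) - ((1/4)*sqrt(19))*i: a pole of order 1; residue (17/16) + ((557/912)*sqrt(19))*i.
At (-1/4) + ((1/4)*sqrt(19))*i: a pole of order 1; residue (17/16) - ((557/912)*sqrt(19))*i.


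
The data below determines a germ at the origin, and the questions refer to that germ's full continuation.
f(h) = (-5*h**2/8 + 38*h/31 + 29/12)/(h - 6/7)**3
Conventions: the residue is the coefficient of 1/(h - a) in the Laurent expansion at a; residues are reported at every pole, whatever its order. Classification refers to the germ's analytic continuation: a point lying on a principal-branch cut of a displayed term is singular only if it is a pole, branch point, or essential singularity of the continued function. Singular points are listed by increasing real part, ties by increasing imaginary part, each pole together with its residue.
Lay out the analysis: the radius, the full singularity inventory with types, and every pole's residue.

Radius of convergence at 0: 6/7.
At 6/7: a pole of order 3; residue -5/8.

Denominator factor (h - 6/7)^3: pole of order 3 at 6/7, modulus 6/7.
The radius of convergence is the smallest modulus among the singular points: 6/7.
At the order-3 pole 6/7 set g(h) = (h - (6/7))^3*f(h) = -5*h**2/8 + 38*h/31 + 29/12.
Order-3 pole: residue = g''(a)/2; g''(6/7) = -5/4, so the residue is -5/8.


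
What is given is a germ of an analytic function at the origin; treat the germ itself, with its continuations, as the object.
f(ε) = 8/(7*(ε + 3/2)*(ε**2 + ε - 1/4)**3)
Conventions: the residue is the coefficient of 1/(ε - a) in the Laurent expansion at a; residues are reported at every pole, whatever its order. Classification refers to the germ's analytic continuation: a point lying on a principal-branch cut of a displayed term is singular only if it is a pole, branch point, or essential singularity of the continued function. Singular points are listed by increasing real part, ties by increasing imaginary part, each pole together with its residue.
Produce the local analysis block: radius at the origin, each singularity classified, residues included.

Radius of convergence at 0: -1/2 + (1/2)*sqrt(2).
At -3/2: a pole of order 1; residue 64/7.
At -1/2 - (1/2)*sqrt(2): a pole of order 3; residue -32/7 - (4)*sqrt(2).
At -1/2 + (1/2)*sqrt(2): a pole of order 3; residue -32/7 + (4)*sqrt(2).


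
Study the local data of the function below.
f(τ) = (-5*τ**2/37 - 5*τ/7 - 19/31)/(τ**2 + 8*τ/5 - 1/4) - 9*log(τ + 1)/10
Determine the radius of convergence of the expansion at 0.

Denominator factor (τ**2 + 8*τ/5 - 1/4): discriminant 89/25, real irrational roots -4/5 + (1/10)*sqrt(89) and -4/5 - (1/10)*sqrt(89); poles of order 1, moduli -4/5 + (1/10)*sqrt(89) and 4/5 + (1/10)*sqrt(89).
Branch term (-9/10)*log(1 - τ/(-1)): its argument vanishes at τ = -1, a logarithmic branch point, modulus 1.
The radius of convergence is the smallest modulus among the singular points: -4/5 + (1/10)*sqrt(89).

The radius of convergence is -4/5 + (1/10)*sqrt(89).


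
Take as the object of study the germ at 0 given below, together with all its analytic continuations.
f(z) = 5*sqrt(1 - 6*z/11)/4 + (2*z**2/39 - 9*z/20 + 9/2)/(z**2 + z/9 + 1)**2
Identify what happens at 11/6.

The point is an algebraic (square-root) branch point.

The term (5/4)*sqrt(1 - z/(11/6)) has argument 1 - 11/6/(11/6) = 0 at 11/6: a square-root (algebraic, two-sheeted) branch point; the remaining terms are analytic or single-valued there.


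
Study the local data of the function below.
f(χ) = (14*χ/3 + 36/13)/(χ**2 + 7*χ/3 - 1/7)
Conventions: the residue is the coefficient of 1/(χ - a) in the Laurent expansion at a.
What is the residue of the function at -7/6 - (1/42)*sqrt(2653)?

The factor χ**2 + 7*χ/3 - 1/7 splits as (χ - a)(χ - a') with a = -7/6 - (1/42)*sqrt(2653), a' = -7/6 + (1/42)*sqrt(2653). At the order-1 pole a set g(χ) = (χ - a)*f(χ) = [14*χ/3 + 36/13] / (χ - a').
Simple pole: residue = g(a) at a = -7/6 - (1/42)*sqrt(2653), which is 7/3 + (313/14781)*sqrt(2653).

The residue is 7/3 + (313/14781)*sqrt(2653).


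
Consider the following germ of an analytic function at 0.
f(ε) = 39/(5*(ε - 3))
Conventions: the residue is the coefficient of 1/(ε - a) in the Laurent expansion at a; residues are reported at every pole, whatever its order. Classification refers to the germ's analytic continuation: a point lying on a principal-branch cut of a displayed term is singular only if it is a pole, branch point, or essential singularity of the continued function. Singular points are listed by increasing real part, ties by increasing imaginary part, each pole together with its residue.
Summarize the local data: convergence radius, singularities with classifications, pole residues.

Denominator factor (ε - 3): pole of order 1 at 3, modulus 3.
The radius of convergence is the smallest modulus among the singular points: 3.
At the order-1 pole 3 set g(ε) = (ε - (3))*f(ε) = 39/5.
Simple pole: residue = g(a) at a = 3, which is 39/5.

Radius of convergence at 0: 3.
At 3: a pole of order 1; residue 39/5.


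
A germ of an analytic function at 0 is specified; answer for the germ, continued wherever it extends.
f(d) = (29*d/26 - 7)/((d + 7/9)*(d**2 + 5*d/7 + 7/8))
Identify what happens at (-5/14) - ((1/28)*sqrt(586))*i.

The denominator factor d**2 + 5*d/7 + 7/8 vanishes at (-5/14) - ((1/28)*sqrt(586))*i and appears to the power 1; the numerator there equals (-2693/364) - ((29/728)*sqrt(586))*i, nonzero, and no other factor vanishes.
Hence a pole whose order is the multiplicity, 1.

The point is a pole of order 1.


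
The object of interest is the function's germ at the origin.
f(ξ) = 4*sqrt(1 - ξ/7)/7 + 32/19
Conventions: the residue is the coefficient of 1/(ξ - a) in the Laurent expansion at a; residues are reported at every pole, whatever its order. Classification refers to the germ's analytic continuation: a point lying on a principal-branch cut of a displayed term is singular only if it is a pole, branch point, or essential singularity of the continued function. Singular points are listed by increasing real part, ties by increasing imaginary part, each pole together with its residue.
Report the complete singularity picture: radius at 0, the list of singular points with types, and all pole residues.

Radius of convergence at 0: 7.
At 7: an algebraic (square-root) branch point.

Branch term (4/7)*sqrt(1 - ξ/(7)): its argument vanishes at ξ = 7, a square-root branch point, modulus 7.
The radius of convergence is the smallest modulus among the singular points: 7.
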